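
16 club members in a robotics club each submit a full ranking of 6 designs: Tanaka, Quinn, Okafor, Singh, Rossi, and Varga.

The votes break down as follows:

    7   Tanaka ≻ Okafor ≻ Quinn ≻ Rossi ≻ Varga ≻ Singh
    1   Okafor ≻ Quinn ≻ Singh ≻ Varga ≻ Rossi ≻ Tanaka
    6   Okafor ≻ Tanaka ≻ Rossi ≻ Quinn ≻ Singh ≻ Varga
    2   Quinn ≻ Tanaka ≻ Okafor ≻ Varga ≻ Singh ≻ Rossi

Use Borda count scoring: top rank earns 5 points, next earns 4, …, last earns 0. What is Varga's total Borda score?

Borda scores:
  Tanaka: 7·5 + 0 + 6·4 + 2·4 = 67
  Quinn: 7·3 + 4 + 6·2 + 2·5 = 47
  Okafor: 7·4 + 5 + 6·5 + 2·3 = 69
  Singh: 7·0 + 3 + 6·1 + 2·1 = 11
  Rossi: 7·2 + 1 + 6·3 + 2·0 = 33
  Varga: 7·1 + 2 + 6·0 + 2·2 = 13

13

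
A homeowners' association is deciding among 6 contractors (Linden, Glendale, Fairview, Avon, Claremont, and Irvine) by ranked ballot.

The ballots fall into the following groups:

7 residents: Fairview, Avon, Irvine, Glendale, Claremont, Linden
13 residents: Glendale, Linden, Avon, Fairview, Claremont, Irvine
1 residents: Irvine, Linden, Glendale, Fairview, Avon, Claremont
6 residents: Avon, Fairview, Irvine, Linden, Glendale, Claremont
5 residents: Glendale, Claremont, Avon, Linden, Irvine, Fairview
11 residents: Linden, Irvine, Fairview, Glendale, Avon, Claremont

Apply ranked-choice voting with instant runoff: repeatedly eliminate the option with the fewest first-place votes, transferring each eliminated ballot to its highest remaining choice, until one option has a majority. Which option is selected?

Round 1: Glendale 18, Linden 11, Fairview 7, Avon 6, Irvine 1, Claremont 0. Claremont has the fewest and is eliminated.
Round 2: Glendale 18, Linden 11, Fairview 7, Avon 6, Irvine 1. Irvine has the fewest and is eliminated.
Round 3: Glendale 18, Linden 12, Fairview 7, Avon 6. Avon has the fewest and is eliminated.
Round 4: Glendale 18, Fairview 13, Linden 12. Linden has the fewest and is eliminated.
Round 5: Fairview 24, Glendale 19. Fairview has a majority.

Fairview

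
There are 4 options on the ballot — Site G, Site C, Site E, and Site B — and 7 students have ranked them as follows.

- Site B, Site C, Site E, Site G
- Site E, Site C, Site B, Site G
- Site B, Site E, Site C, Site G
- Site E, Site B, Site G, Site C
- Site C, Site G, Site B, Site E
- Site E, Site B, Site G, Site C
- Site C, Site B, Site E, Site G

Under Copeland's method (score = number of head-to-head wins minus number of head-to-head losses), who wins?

Site B

Pairwise results:
  Site G vs Site C: Site C wins 5–2.
  Site G vs Site E: Site E wins 6–1.
  Site G vs Site B: Site B wins 6–1.
  Site C vs Site E: Site E wins 4–3.
  Site C vs Site B: Site B wins 4–3.
  Site E vs Site B: Site B wins 4–3.
Copeland scores (wins − losses):
  Site G: 0 − 3 = -3
  Site C: 1 − 2 = -1
  Site E: 2 − 1 = 1
  Site B: 3 − 0 = 3
Site B has the best Copeland score.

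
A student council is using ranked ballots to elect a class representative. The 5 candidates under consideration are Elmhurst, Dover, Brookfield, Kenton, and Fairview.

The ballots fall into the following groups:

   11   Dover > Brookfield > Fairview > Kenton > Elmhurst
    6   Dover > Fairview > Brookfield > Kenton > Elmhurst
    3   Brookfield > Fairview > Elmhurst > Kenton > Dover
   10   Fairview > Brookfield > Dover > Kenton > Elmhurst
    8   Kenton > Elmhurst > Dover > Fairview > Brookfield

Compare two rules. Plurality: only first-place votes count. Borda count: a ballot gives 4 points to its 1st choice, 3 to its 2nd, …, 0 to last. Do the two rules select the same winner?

Yes

Plurality first-place counts: Elmhurst 0, Dover 17, Brookfield 3, Kenton 8, Fairview 10 → Dover.
Borda totals: Elmhurst 30, Dover 104, Brookfield 87, Kenton 62, Fairview 97 → Dover.
The two rules agree on Dover.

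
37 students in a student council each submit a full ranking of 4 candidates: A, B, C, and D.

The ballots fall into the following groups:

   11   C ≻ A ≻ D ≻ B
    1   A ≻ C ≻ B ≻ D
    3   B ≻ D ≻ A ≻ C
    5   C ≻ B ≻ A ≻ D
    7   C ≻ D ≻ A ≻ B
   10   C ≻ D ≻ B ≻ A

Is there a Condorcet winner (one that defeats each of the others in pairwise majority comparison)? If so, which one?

Head-to-head results (37 voters total):
A vs B: A wins 19–18.
A vs C: C wins 33–4.
A vs D: D wins 20–17.
B vs C: C wins 34–3.
B vs D: D wins 28–9.
C vs D: C wins 34–3.
C beats each rival — A (33–4), B (34–3), D (34–3) — so C is the Condorcet winner.

C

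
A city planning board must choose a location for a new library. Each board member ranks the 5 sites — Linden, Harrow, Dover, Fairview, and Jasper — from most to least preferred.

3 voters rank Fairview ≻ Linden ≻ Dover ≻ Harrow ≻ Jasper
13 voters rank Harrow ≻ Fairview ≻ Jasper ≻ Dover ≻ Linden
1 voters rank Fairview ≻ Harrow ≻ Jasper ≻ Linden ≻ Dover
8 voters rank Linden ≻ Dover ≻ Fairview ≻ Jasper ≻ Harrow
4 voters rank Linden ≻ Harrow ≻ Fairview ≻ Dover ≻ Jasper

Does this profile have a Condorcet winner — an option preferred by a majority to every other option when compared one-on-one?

No

Head-to-head results (29 voters total):
Linden vs Harrow: Linden wins 15–14.
Linden vs Dover: Linden wins 16–13.
Linden vs Fairview: Fairview wins 17–12.
Linden vs Jasper: Linden wins 15–14.
Harrow vs Dover: Harrow wins 18–11.
Harrow vs Fairview: Harrow wins 17–12.
Harrow vs Jasper: Harrow wins 21–8.
Dover vs Fairview: Fairview wins 21–8.
Dover vs Jasper: Dover wins 15–14.
Fairview vs Jasper: Fairview wins 29–0.
No candidate beats all others: Linden beats Harrow beats Fairview beats Linden, a majority cycle.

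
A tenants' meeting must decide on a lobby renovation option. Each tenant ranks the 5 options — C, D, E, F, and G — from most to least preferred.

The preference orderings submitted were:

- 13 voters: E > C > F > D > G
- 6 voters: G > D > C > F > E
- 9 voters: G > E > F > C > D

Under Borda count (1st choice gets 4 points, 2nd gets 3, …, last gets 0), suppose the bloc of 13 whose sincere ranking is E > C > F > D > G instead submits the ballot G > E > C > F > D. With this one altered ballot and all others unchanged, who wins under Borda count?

Borda totals with the altered ballot: C 47, D 18, E 66, F 37, G 112.
The switch changes the winner from E to G.

G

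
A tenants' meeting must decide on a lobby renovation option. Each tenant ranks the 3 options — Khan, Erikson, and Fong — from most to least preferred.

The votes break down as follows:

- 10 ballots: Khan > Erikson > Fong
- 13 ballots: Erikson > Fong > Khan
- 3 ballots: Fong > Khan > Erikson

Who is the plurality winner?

First-place vote totals:
  Khan: 10
  Erikson: 13
  Fong: 3
Erikson has the most first-place votes.

Erikson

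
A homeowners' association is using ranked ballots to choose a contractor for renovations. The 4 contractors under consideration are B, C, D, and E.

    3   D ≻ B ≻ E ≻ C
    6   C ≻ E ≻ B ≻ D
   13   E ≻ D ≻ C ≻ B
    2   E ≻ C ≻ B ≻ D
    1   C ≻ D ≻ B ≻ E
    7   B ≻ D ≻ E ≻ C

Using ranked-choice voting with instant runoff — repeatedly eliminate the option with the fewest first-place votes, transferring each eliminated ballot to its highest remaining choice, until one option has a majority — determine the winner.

E

Round 1: E 15, B 7, C 7, D 3. D has the fewest and is eliminated.
Round 2: E 15, B 10, C 7. C has the fewest and is eliminated.
Round 3: E 21, B 11. E has a majority.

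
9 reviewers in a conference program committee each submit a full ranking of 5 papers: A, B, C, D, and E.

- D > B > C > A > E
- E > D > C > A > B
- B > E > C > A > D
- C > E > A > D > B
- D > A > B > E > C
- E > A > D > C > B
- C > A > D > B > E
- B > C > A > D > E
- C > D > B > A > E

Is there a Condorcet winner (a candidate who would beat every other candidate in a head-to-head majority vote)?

Head-to-head results (9 voters total):
A vs B: A wins 5–4.
A vs C: C wins 7–2.
A vs D: A wins 5–4.
A vs E: A wins 5–4.
B vs C: C wins 5–4.
B vs D: D wins 7–2.
B vs E: B wins 6–3.
C vs D: C wins 5–4.
C vs E: C wins 5–4.
D vs E: D wins 5–4.
C beats each rival — A (7–2), B (5–4), D (5–4), E (5–4) — so C is the Condorcet winner.

Yes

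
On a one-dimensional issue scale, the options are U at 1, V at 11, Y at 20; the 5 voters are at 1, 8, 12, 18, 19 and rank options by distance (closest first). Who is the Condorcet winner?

With single-peaked preferences on a line, the Condorcet winner is the candidate closest to the median voter.
The median voter (position 12) is closest to V at 11.
Check: V vs U — voters closer to V: 4 of 5.

V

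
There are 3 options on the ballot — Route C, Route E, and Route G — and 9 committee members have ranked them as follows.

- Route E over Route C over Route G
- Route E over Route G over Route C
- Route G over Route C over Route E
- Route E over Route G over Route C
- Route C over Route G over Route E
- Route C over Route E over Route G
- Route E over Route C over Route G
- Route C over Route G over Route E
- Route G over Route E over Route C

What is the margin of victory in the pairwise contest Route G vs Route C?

Ballots ranking Route G above Route C: 4.
Ballots ranking Route C above Route G: 5.
Route C wins 5–4, a margin of 1.

1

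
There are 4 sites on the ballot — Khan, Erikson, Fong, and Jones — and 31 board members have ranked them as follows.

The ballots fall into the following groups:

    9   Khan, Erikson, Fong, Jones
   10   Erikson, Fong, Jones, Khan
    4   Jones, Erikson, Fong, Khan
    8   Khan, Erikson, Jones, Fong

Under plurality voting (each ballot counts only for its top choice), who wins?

Khan

First-place vote totals:
  Khan: 17
  Erikson: 10
  Fong: 0
  Jones: 4
Khan has the most first-place votes.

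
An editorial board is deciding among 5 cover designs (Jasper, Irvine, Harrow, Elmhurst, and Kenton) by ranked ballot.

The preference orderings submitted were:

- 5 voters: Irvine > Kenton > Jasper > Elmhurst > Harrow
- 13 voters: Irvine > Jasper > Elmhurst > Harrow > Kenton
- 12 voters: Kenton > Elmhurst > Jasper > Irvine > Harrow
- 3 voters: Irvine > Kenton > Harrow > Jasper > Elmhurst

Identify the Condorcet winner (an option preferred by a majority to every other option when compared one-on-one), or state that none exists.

Irvine

Head-to-head results (33 voters total):
Jasper vs Irvine: Irvine wins 21–12.
Jasper vs Harrow: Jasper wins 30–3.
Jasper vs Elmhurst: Jasper wins 21–12.
Jasper vs Kenton: Kenton wins 20–13.
Irvine vs Harrow: Irvine wins 33–0.
Irvine vs Elmhurst: Irvine wins 21–12.
Irvine vs Kenton: Irvine wins 21–12.
Harrow vs Elmhurst: Elmhurst wins 30–3.
Harrow vs Kenton: Kenton wins 20–13.
Elmhurst vs Kenton: Kenton wins 20–13.
Irvine beats each rival — Jasper (21–12), Harrow (33–0), Elmhurst (21–12), Kenton (21–12) — so Irvine is the Condorcet winner.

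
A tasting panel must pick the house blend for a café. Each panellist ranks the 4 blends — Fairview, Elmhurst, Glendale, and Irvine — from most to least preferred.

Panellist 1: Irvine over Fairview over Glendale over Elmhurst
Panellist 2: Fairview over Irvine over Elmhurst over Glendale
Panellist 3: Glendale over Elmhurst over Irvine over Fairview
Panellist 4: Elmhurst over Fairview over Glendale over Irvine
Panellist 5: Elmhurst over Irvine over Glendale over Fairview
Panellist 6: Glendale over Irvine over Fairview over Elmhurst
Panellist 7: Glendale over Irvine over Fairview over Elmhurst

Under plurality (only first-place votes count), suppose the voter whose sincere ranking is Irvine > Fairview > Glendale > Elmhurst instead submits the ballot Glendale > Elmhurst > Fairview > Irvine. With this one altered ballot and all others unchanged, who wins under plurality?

Glendale

First-place totals with the altered ballot: Fairview 1, Elmhurst 2, Glendale 4, Irvine 0.
The winner is unchanged: still Glendale.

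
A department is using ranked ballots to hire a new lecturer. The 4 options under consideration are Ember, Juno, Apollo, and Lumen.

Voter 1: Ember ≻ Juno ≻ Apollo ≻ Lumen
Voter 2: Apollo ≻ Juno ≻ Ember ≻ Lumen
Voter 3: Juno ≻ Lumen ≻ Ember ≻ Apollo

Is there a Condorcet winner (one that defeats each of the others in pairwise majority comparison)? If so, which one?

Juno

Head-to-head results (3 voters total):
Ember vs Juno: Juno wins 2–1.
Ember vs Apollo: Ember wins 2–1.
Ember vs Lumen: Ember wins 2–1.
Juno vs Apollo: Juno wins 2–1.
Juno vs Lumen: Juno wins 3–0.
Apollo vs Lumen: Apollo wins 2–1.
Juno beats each rival — Ember (2–1), Apollo (2–1), Lumen (3–0) — so Juno is the Condorcet winner.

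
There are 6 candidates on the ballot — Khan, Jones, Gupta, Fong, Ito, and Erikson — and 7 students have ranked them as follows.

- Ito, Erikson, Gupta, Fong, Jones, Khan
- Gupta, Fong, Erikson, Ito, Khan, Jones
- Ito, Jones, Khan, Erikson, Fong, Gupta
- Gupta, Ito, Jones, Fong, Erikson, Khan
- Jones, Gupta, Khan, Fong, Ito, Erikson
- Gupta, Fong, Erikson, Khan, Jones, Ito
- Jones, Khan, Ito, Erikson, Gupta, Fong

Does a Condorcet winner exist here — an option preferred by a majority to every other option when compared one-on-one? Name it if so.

Head-to-head results (7 voters total):
Khan vs Jones: Jones wins 5–2.
Khan vs Gupta: Gupta wins 5–2.
Khan vs Fong: Fong wins 4–3.
Khan vs Ito: Ito wins 4–3.
Khan vs Erikson: Erikson wins 4–3.
Jones vs Gupta: Gupta wins 4–3.
Jones vs Fong: Jones wins 4–3.
Jones vs Ito: Ito wins 4–3.
Jones vs Erikson: Jones wins 4–3.
Gupta vs Fong: Gupta wins 6–1.
Gupta vs Ito: Gupta wins 4–3.
Gupta vs Erikson: Gupta wins 4–3.
Fong vs Ito: Ito wins 4–3.
Fong vs Erikson: Fong wins 4–3.
Ito vs Erikson: Ito wins 5–2.
Gupta beats each rival — Khan (5–2), Jones (4–3), Fong (6–1), Ito (4–3), Erikson (4–3) — so Gupta is the Condorcet winner.

Gupta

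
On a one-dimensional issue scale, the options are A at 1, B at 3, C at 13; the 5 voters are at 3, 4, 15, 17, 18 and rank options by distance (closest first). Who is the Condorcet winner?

With single-peaked preferences on a line, the Condorcet winner is the candidate closest to the median voter.
The median voter (position 15) is closest to C at 13.
Check: C vs A — voters closer to C: 3 of 5.

C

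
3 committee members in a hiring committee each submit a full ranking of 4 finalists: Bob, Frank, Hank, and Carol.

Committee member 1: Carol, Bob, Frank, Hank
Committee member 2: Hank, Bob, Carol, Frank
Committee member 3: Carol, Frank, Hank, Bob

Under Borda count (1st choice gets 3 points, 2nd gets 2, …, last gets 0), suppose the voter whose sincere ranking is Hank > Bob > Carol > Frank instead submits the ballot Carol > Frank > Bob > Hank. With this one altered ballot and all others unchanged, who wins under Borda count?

Borda totals with the altered ballot: Bob 3, Frank 5, Hank 1, Carol 9.
The winner is unchanged: still Carol.

Carol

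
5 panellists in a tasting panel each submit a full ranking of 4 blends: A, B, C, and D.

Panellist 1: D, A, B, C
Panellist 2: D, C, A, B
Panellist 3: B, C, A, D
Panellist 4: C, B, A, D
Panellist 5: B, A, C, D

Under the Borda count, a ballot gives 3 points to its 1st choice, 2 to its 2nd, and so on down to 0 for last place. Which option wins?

Borda scores:
  A: 2 + 1 + 1 + 1 + 2 = 7
  B: 1 + 0 + 3 + 2 + 3 = 9
  C: 0 + 2 + 2 + 3 + 1 = 8
  D: 3 + 3 + 0 + 0 + 0 = 6
B has the highest total.

B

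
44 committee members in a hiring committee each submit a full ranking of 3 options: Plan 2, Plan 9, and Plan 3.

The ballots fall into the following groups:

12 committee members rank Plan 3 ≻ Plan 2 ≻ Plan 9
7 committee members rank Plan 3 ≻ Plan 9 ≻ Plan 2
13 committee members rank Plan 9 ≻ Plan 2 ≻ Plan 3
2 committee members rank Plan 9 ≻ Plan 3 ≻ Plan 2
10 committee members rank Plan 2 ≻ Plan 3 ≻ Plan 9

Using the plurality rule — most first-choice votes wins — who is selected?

Plan 3

First-place vote totals:
  Plan 2: 10
  Plan 9: 15
  Plan 3: 19
Plan 3 has the most first-place votes.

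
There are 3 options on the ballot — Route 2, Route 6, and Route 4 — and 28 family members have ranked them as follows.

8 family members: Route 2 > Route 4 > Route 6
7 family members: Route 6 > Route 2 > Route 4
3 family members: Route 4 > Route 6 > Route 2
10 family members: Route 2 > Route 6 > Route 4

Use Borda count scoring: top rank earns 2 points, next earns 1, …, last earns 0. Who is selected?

Route 2

Borda scores:
  Route 2: 8·2 + 7·1 + 3·0 + 10·2 = 43
  Route 6: 8·0 + 7·2 + 3·1 + 10·1 = 27
  Route 4: 8·1 + 7·0 + 3·2 + 10·0 = 14
Route 2 has the highest total.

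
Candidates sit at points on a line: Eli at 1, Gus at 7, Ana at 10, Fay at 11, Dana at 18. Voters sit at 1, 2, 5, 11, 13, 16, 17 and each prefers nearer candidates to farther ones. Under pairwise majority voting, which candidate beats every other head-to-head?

With single-peaked preferences on a line, the Condorcet winner is the candidate closest to the median voter.
The median voter (position 11) is closest to Fay at 11.
Check: Fay vs Dana — voters closer to Fay: 5 of 7.

Fay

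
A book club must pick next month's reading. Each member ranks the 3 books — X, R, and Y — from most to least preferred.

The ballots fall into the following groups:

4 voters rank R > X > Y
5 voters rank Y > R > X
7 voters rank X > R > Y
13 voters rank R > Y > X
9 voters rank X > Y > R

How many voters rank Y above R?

Ballots ranking Y above R: 5+9 = 14.
Ballots ranking R above Y: 4+7+13 = 24.
So 14 of 38 voters prefer Y to R.

14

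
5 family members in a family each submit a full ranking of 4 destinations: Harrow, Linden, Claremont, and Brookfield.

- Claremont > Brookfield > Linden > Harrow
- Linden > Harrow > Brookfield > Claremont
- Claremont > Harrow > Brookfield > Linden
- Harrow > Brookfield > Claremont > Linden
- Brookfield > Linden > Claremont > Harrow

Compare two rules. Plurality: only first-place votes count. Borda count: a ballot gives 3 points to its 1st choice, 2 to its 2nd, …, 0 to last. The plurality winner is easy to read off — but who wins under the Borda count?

Brookfield

Plurality first-place counts: Harrow 1, Linden 1, Claremont 2, Brookfield 1 → Claremont.
Borda totals: Harrow 7, Linden 6, Claremont 8, Brookfield 9 → Brookfield.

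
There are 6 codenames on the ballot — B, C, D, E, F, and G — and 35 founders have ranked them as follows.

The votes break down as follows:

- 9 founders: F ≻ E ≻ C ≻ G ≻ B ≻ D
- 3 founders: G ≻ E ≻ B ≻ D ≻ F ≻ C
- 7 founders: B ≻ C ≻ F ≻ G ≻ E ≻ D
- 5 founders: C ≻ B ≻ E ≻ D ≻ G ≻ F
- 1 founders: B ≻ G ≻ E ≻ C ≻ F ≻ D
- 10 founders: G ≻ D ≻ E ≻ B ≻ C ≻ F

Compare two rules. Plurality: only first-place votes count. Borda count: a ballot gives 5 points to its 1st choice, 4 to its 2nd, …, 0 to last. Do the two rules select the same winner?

Yes

Plurality first-place counts: B 8, C 5, D 0, E 0, F 9, G 13 → G.
Borda totals: B 98, C 92, D 56, E 103, F 70, G 106 → G.
The two rules agree on G.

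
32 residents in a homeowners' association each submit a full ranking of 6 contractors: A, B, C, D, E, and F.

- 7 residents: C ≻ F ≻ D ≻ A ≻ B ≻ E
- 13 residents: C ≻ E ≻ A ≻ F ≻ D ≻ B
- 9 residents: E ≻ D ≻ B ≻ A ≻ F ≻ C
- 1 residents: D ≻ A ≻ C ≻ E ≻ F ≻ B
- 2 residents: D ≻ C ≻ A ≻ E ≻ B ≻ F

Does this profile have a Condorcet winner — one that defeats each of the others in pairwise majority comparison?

Head-to-head results (32 voters total):
A vs B: A wins 23–9.
A vs C: C wins 22–10.
A vs D: D wins 19–13.
A vs E: E wins 22–10.
A vs F: A wins 25–7.
B vs C: C wins 23–9.
B vs D: D wins 32–0.
B vs E: E wins 25–7.
B vs F: F wins 21–11.
C vs D: C wins 20–12.
C vs E: C wins 23–9.
C vs F: C wins 23–9.
D vs E: E wins 22–10.
D vs F: F wins 20–12.
E vs F: E wins 25–7.
C beats each rival — A (22–10), B (23–9), D (20–12), E (23–9), F (23–9) — so C is the Condorcet winner.

Yes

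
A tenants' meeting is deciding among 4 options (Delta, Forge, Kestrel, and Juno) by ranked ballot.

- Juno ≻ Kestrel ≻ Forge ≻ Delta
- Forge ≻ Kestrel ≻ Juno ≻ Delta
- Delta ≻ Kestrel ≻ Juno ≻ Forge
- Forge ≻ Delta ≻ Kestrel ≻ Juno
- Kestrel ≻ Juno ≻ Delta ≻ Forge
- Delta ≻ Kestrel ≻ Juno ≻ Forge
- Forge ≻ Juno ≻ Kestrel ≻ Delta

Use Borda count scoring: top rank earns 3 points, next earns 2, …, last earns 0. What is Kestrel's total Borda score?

13

Borda scores:
  Delta: 0 + 0 + 3 + 2 + 1 + 3 + 0 = 9
  Forge: 1 + 3 + 0 + 3 + 0 + 0 + 3 = 10
  Kestrel: 2 + 2 + 2 + 1 + 3 + 2 + 1 = 13
  Juno: 3 + 1 + 1 + 0 + 2 + 1 + 2 = 10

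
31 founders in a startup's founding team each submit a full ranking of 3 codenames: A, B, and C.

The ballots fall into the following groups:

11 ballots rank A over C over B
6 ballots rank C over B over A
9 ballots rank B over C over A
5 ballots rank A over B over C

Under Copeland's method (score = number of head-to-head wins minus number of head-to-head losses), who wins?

Pairwise results:
  A vs B: A wins 16–15.
  A vs C: A wins 16–15.
  B vs C: C wins 17–14.
Copeland scores (wins − losses):
  A: 2 − 0 = 2
  B: 0 − 2 = -2
  C: 1 − 1 = 0
A has the best Copeland score.

A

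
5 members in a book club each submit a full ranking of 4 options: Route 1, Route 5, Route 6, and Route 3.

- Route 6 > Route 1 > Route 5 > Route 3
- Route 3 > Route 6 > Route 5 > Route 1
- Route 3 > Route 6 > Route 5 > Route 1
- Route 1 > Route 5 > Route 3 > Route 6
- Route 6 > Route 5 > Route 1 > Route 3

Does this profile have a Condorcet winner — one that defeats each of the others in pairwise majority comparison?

Head-to-head results (5 voters total):
Route 1 vs Route 5: Route 5 wins 3–2.
Route 1 vs Route 6: Route 6 wins 4–1.
Route 1 vs Route 3: Route 1 wins 3–2.
Route 5 vs Route 6: Route 6 wins 4–1.
Route 5 vs Route 3: Route 5 wins 3–2.
Route 6 vs Route 3: Route 3 wins 3–2.
No candidate beats all others: Route 1 beats Route 3 beats Route 6 beats Route 1, a majority cycle.

No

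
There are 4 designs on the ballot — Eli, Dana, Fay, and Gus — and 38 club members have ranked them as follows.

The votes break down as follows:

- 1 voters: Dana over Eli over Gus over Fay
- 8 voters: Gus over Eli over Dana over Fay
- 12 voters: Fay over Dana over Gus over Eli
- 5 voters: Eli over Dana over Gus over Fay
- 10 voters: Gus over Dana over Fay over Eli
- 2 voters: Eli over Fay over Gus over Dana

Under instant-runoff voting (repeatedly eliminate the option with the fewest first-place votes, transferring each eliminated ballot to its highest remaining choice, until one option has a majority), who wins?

Round 1: Gus 18, Fay 12, Eli 7, Dana 1. Dana has the fewest and is eliminated.
Round 2: Gus 18, Fay 12, Eli 8. Eli has the fewest and is eliminated.
Round 3: Gus 24, Fay 14. Gus has a majority.

Gus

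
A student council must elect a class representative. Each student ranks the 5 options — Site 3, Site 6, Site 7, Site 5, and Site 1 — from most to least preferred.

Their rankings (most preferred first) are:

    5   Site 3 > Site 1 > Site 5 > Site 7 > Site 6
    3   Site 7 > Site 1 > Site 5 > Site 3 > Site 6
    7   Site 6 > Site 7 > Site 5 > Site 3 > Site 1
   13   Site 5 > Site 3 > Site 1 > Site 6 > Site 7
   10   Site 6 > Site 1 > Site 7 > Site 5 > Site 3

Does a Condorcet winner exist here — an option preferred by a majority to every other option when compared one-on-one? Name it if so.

Head-to-head results (38 voters total):
Site 3 vs Site 6: Site 3 wins 21–17.
Site 3 vs Site 7: Site 7 wins 20–18.
Site 3 vs Site 5: Site 5 wins 33–5.
Site 3 vs Site 1: Site 3 wins 25–13.
Site 6 vs Site 7: Site 6 wins 30–8.
Site 6 vs Site 5: Site 5 wins 21–17.
Site 6 vs Site 1: Site 1 wins 21–17.
Site 7 vs Site 5: Site 7 wins 20–18.
Site 7 vs Site 1: Site 1 wins 28–10.
Site 5 vs Site 1: Site 5 wins 20–18.
No candidate beats all others: Site 3 beats Site 6 beats Site 7 beats Site 3, a majority cycle.

No Condorcet winner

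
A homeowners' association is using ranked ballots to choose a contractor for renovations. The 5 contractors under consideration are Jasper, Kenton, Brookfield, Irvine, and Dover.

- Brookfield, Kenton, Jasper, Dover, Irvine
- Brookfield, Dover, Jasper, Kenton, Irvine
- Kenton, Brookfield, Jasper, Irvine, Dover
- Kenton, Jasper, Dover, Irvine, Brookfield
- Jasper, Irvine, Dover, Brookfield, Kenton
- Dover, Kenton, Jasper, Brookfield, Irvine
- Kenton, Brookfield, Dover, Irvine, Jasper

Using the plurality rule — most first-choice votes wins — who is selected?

Kenton

First-place vote totals:
  Jasper: 1
  Kenton: 3
  Brookfield: 2
  Irvine: 0
  Dover: 1
Kenton has the most first-place votes.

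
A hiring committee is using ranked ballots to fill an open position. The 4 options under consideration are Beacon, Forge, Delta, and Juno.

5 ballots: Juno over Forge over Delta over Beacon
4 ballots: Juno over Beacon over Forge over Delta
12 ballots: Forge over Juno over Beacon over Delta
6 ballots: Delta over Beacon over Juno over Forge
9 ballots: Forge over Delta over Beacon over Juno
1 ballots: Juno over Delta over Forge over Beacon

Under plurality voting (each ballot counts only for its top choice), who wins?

Forge

First-place vote totals:
  Beacon: 0
  Forge: 21
  Delta: 6
  Juno: 10
Forge has the most first-place votes.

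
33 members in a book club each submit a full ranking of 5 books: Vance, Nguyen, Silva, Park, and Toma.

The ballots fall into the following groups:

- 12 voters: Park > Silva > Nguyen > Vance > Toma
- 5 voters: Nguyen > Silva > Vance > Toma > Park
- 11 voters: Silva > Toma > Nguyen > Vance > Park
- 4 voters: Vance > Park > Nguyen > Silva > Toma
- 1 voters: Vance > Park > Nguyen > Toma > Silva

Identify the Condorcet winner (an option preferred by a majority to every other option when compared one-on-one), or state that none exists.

No Condorcet winner

Head-to-head results (33 voters total):
Vance vs Nguyen: Nguyen wins 28–5.
Vance vs Silva: Silva wins 28–5.
Vance vs Park: Vance wins 21–12.
Vance vs Toma: Vance wins 22–11.
Nguyen vs Silva: Silva wins 23–10.
Nguyen vs Park: Park wins 17–16.
Nguyen vs Toma: Nguyen wins 22–11.
Silva vs Park: Park wins 17–16.
Silva vs Toma: Silva wins 32–1.
Park vs Toma: Park wins 17–16.
No candidate beats all others: Vance beats Park beats Nguyen beats Vance, a majority cycle.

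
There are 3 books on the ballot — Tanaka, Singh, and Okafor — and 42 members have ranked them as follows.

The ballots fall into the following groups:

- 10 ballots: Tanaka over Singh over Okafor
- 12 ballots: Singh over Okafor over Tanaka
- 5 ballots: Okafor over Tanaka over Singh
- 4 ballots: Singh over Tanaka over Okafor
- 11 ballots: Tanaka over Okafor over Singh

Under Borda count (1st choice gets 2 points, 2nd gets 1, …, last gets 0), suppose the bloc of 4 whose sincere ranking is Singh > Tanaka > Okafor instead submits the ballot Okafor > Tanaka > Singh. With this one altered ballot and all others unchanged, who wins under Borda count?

Borda totals with the altered ballot: Tanaka 51, Singh 34, Okafor 41.
The winner is unchanged: still Tanaka.

Tanaka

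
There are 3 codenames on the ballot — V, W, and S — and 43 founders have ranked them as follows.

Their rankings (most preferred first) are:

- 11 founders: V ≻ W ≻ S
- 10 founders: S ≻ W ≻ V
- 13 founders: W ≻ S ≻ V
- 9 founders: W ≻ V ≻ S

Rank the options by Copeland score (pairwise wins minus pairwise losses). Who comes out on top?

Pairwise results:
  V vs W: W wins 32–11.
  V vs S: S wins 23–20.
  W vs S: W wins 33–10.
Copeland scores (wins − losses):
  V: 0 − 2 = -2
  W: 2 − 0 = 2
  S: 1 − 1 = 0
W has the best Copeland score.

W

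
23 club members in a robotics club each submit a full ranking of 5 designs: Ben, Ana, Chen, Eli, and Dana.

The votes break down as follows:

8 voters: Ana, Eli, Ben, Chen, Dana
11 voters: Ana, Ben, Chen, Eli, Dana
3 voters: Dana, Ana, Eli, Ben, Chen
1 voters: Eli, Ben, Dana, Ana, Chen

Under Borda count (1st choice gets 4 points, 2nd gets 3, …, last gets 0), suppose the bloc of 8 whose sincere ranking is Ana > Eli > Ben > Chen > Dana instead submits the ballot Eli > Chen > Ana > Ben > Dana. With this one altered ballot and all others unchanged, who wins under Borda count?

Ana

Borda totals with the altered ballot: Ben 47, Ana 70, Chen 46, Eli 53, Dana 14.
The winner is unchanged: still Ana.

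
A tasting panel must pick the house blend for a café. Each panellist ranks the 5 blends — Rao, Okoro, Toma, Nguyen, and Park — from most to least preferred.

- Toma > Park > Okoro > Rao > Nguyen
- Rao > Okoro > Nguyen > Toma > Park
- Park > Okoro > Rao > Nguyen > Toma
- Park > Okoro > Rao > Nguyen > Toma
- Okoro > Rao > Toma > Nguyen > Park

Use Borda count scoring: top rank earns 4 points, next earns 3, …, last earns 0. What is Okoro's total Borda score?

Borda scores:
  Rao: 1 + 4 + 2 + 2 + 3 = 12
  Okoro: 2 + 3 + 3 + 3 + 4 = 15
  Toma: 4 + 1 + 0 + 0 + 2 = 7
  Nguyen: 0 + 2 + 1 + 1 + 1 = 5
  Park: 3 + 0 + 4 + 4 + 0 = 11

15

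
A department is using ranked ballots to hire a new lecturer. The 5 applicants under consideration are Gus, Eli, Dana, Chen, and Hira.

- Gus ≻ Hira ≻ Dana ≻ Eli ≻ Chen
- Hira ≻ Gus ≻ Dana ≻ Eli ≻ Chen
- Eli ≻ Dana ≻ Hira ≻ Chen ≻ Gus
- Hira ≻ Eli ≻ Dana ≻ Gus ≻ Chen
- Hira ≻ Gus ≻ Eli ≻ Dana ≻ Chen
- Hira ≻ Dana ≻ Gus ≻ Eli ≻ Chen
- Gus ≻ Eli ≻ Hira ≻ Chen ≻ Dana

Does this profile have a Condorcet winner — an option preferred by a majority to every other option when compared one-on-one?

Yes

Head-to-head results (7 voters total):
Gus vs Eli: Gus wins 5–2.
Gus vs Dana: Gus wins 4–3.
Gus vs Chen: Gus wins 6–1.
Gus vs Hira: Hira wins 5–2.
Eli vs Dana: Eli wins 4–3.
Eli vs Chen: Eli wins 7–0.
Eli vs Hira: Hira wins 5–2.
Dana vs Chen: Dana wins 6–1.
Dana vs Hira: Hira wins 6–1.
Chen vs Hira: Hira wins 7–0.
Hira beats each rival — Gus (5–2), Eli (5–2), Dana (6–1), Chen (7–0) — so Hira is the Condorcet winner.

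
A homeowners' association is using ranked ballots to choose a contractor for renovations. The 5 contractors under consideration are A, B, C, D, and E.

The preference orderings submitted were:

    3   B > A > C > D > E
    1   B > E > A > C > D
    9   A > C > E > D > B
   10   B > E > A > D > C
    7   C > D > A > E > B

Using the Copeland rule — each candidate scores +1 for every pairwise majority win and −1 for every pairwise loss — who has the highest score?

A

Pairwise results:
  A vs B: A wins 16–14.
  A vs C: A wins 23–7.
  A vs D: A wins 23–7.
  A vs E: A wins 19–11.
  B vs C: C wins 16–14.
  B vs D: D wins 16–14.
  B vs E: E wins 16–14.
  C vs D: C wins 20–10.
  C vs E: C wins 19–11.
  D vs E: E wins 20–10.
Copeland scores (wins − losses):
  A: 4 − 0 = 4
  B: 0 − 4 = -4
  C: 3 − 1 = 2
  D: 1 − 3 = -2
  E: 2 − 2 = 0
A has the best Copeland score.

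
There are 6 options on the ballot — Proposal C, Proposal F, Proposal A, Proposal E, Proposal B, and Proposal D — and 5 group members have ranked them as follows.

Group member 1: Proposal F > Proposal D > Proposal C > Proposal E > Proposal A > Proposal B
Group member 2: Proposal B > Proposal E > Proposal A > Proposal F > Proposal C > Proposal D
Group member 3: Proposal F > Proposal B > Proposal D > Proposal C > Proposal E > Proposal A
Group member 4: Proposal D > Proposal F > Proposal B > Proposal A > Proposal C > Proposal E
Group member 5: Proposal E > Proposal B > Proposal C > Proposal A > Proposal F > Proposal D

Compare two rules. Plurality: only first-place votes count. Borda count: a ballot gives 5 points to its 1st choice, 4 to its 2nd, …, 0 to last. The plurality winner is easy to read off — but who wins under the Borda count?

Plurality first-place counts: Proposal C 0, Proposal F 2, Proposal A 0, Proposal E 1, Proposal B 1, Proposal D 1 → Proposal F.
Borda totals: Proposal C 10, Proposal F 17, Proposal A 8, Proposal E 12, Proposal B 16, Proposal D 12 → Proposal F.

Proposal F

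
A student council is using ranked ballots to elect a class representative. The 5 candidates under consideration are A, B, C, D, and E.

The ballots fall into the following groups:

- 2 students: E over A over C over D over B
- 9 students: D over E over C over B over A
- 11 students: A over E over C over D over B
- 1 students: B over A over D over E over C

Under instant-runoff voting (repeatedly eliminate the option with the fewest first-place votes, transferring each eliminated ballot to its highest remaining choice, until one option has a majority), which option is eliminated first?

Round 1: A 11, D 9, E 2, B 1, C 0. C has the fewest and is eliminated.
Round 2: A 11, D 9, E 2, B 1. B has the fewest and is eliminated.
Round 3: A 12, D 9, E 2. A has a majority.

C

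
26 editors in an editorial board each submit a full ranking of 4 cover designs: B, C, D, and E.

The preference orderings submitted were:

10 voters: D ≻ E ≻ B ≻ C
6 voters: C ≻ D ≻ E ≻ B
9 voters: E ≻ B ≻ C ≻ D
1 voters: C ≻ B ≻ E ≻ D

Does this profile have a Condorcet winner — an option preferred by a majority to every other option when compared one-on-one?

Head-to-head results (26 voters total):
B vs C: B wins 19–7.
B vs D: D wins 16–10.
B vs E: E wins 25–1.
C vs D: C wins 16–10.
C vs E: E wins 19–7.
D vs E: D wins 16–10.
No candidate beats all others: B beats C beats D beats B, a majority cycle.

No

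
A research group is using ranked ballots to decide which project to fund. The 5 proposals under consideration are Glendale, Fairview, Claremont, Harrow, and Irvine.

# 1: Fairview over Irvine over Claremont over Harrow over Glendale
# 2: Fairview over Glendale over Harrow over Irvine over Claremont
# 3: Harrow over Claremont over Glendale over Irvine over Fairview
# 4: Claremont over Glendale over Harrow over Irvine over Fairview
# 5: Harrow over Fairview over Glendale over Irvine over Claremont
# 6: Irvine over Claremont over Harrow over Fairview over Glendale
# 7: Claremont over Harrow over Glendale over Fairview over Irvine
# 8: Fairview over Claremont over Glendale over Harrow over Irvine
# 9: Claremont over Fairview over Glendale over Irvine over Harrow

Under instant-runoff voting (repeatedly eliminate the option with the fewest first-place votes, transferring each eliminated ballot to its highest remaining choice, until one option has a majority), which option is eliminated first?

Glendale

Round 1: Fairview 3, Claremont 3, Harrow 2, Irvine 1, Glendale 0. Glendale has the fewest and is eliminated.
Round 2: Fairview 3, Claremont 3, Harrow 2, Irvine 1. Irvine has the fewest and is eliminated.
Round 3: Claremont 4, Fairview 3, Harrow 2. Harrow has the fewest and is eliminated.
Round 4: Claremont 5, Fairview 4. Claremont has a majority.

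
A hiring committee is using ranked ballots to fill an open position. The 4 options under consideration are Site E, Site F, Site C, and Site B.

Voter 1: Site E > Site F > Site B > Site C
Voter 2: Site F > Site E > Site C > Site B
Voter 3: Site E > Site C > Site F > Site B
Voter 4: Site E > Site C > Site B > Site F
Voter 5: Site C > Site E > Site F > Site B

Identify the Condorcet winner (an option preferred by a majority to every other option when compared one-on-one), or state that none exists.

Site E

Head-to-head results (5 voters total):
Site E vs Site F: Site E wins 4–1.
Site E vs Site C: Site E wins 4–1.
Site E vs Site B: Site E wins 5–0.
Site F vs Site C: Site C wins 3–2.
Site F vs Site B: Site F wins 4–1.
Site C vs Site B: Site C wins 4–1.
Site E beats each rival — Site F (4–1), Site C (4–1), Site B (5–0) — so Site E is the Condorcet winner.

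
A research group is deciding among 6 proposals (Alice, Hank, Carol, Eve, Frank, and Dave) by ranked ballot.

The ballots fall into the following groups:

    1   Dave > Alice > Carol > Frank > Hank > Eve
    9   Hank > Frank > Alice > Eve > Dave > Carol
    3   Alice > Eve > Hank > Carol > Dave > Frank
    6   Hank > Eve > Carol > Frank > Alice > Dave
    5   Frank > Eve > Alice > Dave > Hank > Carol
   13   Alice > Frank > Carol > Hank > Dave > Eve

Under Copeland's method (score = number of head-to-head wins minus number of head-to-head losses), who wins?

Pairwise results:
  Alice vs Hank: Alice wins 22–15.
  Alice vs Carol: Alice wins 31–6.
  Alice vs Eve: Alice wins 26–11.
  Alice vs Frank: Frank wins 20–17.
  Alice vs Dave: Alice wins 36–1.
  Hank vs Carol: Hank wins 23–14.
  Hank vs Eve: Hank wins 29–8.
  Hank vs Frank: Frank wins 19–18.
  Hank vs Dave: Hank wins 31–6.
  Carol vs Eve: Eve wins 23–14.
  Carol vs Frank: Frank wins 27–10.
  Carol vs Dave: Carol wins 22–15.
  Eve vs Frank: Frank wins 28–9.
  Eve vs Dave: Eve wins 23–14.
  Frank vs Dave: Frank wins 33–4.
Copeland scores (wins − losses):
  Alice: 4 − 1 = 3
  Hank: 3 − 2 = 1
  Carol: 1 − 4 = -3
  Eve: 2 − 3 = -1
  Frank: 5 − 0 = 5
  Dave: 0 − 5 = -5
Frank has the best Copeland score.

Frank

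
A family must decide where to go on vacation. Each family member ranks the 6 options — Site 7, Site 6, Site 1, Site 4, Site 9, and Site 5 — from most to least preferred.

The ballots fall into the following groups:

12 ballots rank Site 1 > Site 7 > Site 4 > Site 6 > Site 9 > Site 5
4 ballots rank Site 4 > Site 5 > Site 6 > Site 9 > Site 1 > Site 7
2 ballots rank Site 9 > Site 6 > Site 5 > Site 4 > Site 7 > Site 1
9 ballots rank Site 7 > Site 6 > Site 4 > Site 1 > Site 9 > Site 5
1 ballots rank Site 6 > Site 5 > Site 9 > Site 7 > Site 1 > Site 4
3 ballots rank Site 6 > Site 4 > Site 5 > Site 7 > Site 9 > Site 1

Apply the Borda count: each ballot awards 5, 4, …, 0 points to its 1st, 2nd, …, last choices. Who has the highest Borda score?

Borda scores:
  Site 7: 12·4 + 4·0 + 2·1 + 9·5 + 2 + 3·2 = 103
  Site 6: 12·2 + 4·3 + 2·4 + 9·4 + 5 + 3·5 = 100
  Site 1: 12·5 + 4·1 + 2·0 + 9·2 + 1 + 3·0 = 83
  Site 4: 12·3 + 4·5 + 2·2 + 9·3 + 0 + 3·4 = 99
  Site 9: 12·1 + 4·2 + 2·5 + 9·1 + 3 + 3·1 = 45
  Site 5: 12·0 + 4·4 + 2·3 + 9·0 + 4 + 3·3 = 35
Site 7 has the highest total.

Site 7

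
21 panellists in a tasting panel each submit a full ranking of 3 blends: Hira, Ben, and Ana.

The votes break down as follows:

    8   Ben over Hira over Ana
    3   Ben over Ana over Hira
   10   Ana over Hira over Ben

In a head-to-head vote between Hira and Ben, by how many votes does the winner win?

1

Ballots ranking Hira above Ben: 10.
Ballots ranking Ben above Hira: 8+3 = 11.
Ben wins 11–10, a margin of 1.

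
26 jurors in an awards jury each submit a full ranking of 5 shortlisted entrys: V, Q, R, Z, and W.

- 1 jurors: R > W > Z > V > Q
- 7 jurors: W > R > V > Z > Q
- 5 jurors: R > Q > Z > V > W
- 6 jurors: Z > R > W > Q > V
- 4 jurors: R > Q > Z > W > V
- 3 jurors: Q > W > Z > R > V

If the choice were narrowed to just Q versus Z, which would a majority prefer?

Z

Ballots ranking Q above Z: 5+4+3 = 12.
Ballots ranking Z above Q: 1+7+6 = 14.
Z wins the head-to-head, 14–12.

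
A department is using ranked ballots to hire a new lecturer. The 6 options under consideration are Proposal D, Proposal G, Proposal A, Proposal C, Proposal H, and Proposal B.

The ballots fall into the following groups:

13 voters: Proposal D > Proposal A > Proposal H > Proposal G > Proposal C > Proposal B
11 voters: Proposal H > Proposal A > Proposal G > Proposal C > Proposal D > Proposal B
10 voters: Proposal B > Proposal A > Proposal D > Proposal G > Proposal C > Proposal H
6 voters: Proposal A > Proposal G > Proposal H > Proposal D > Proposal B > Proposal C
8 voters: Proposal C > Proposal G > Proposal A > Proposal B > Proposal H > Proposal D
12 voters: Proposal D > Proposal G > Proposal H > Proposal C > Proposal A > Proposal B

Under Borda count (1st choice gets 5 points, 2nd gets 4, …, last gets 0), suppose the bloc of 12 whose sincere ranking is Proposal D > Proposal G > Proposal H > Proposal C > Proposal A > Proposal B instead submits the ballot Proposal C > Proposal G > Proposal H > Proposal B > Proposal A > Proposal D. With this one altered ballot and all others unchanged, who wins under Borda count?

Proposal A

Borda totals with the altered ballot: Proposal D 118, Proposal G 183, Proposal A 202, Proposal C 145, Proposal H 156, Proposal B 96.
The winner is unchanged: still Proposal A.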